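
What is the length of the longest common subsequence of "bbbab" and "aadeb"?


LCS of "bbbab" and "aadeb"
DP table:
           a    a    d    e    b
      0    0    0    0    0    0
  b   0    0    0    0    0    1
  b   0    0    0    0    0    1
  b   0    0    0    0    0    1
  a   0    1    1    1    1    1
  b   0    1    1    1    1    2
LCS length = dp[5][5] = 2

2


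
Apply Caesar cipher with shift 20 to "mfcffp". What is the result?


Caesar cipher: shift "mfcffp" by 20
  'm' (pos 12) + 20 = pos 6 = 'g'
  'f' (pos 5) + 20 = pos 25 = 'z'
  'c' (pos 2) + 20 = pos 22 = 'w'
  'f' (pos 5) + 20 = pos 25 = 'z'
  'f' (pos 5) + 20 = pos 25 = 'z'
  'p' (pos 15) + 20 = pos 9 = 'j'
Result: gzwzzj

gzwzzj


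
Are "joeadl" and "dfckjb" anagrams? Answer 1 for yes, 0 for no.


Strings: "joeadl", "dfckjb"
Sorted first:  adejlo
Sorted second: bcdfjk
Differ at position 0: 'a' vs 'b' => not anagrams

0


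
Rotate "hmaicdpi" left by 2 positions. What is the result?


Input: "hmaicdpi", rotate left by 2
First 2 characters: "hm"
Remaining characters: "aicdpi"
Concatenate remaining + first: "aicdpi" + "hm" = "aicdpihm"

aicdpihm


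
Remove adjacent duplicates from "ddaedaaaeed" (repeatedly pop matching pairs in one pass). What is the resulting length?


Input: ddaedaaaeed
Stack-based adjacent duplicate removal:
  Read 'd': push. Stack: d
  Read 'd': matches stack top 'd' => pop. Stack: (empty)
  Read 'a': push. Stack: a
  Read 'e': push. Stack: ae
  Read 'd': push. Stack: aed
  Read 'a': push. Stack: aeda
  Read 'a': matches stack top 'a' => pop. Stack: aed
  Read 'a': push. Stack: aeda
  Read 'e': push. Stack: aedae
  Read 'e': matches stack top 'e' => pop. Stack: aeda
  Read 'd': push. Stack: aedad
Final stack: "aedad" (length 5)

5


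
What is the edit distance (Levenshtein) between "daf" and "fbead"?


Computing edit distance: "daf" -> "fbead"
DP table:
           f    b    e    a    d
      0    1    2    3    4    5
  d   1    1    2    3    4    4
  a   2    2    2    3    3    4
  f   3    2    3    3    4    4
Edit distance = dp[3][5] = 4

4


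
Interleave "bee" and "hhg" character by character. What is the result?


Interleaving "bee" and "hhg":
  Position 0: 'b' from first, 'h' from second => "bh"
  Position 1: 'e' from first, 'h' from second => "eh"
  Position 2: 'e' from first, 'g' from second => "eg"
Result: bheheg

bheheg


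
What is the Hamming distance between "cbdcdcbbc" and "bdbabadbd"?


Comparing "cbdcdcbbc" and "bdbabadbd" position by position:
  Position 0: 'c' vs 'b' => differ
  Position 1: 'b' vs 'd' => differ
  Position 2: 'd' vs 'b' => differ
  Position 3: 'c' vs 'a' => differ
  Position 4: 'd' vs 'b' => differ
  Position 5: 'c' vs 'a' => differ
  Position 6: 'b' vs 'd' => differ
  Position 7: 'b' vs 'b' => same
  Position 8: 'c' vs 'd' => differ
Total differences (Hamming distance): 8

8


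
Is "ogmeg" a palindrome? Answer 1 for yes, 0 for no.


Input: ogmeg
Reversed: gemgo
  Compare pos 0 ('o') with pos 4 ('g'): MISMATCH
  Compare pos 1 ('g') with pos 3 ('e'): MISMATCH
Result: not a palindrome

0


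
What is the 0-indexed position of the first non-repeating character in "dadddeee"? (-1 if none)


Input: dadddeee
Character frequencies:
  'a': 1
  'd': 4
  'e': 3
Scanning left to right for freq == 1:
  Position 0 ('d'): freq=4, skip
  Position 1 ('a'): unique! => answer = 1

1


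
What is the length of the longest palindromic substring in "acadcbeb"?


Input: "acadcbeb"
Checking substrings for palindromes:
  [0:3] "aca" (len 3) => palindrome
  [5:8] "beb" (len 3) => palindrome
Longest palindromic substring: "aca" with length 3

3


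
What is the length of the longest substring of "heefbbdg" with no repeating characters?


Input: "heefbbdg"
Sliding window (track last position of each char):
  Position 0 ('h'): window [0,0] length 1 -- new best
  Position 1 ('e'): window [0,1] length 2 -- new best
  Position 2 ('e'): repeat (last at 1), move window start to 2
  Position 2 ('e'): window [2,2] length 1
  Position 3 ('f'): window [2,3] length 2
  Position 4 ('b'): window [2,4] length 3 -- new best
  Position 5 ('b'): repeat (last at 4), move window start to 5
  Position 5 ('b'): window [5,5] length 1
  Position 6 ('d'): window [5,6] length 2
  Position 7 ('g'): window [5,7] length 3
Longest substring with no repeats: "efb" with length 3

3


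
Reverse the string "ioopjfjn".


Input: ioopjfjn
Reading characters right to left:
  Position 7: 'n'
  Position 6: 'j'
  Position 5: 'f'
  Position 4: 'j'
  Position 3: 'p'
  Position 2: 'o'
  Position 1: 'o'
  Position 0: 'i'
Reversed: njfjpooi

njfjpooi


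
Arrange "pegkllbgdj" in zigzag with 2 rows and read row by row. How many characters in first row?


Zigzag "pegkllbgdj" into 2 rows:
Placing characters:
  'p' => row 0
  'e' => row 1
  'g' => row 0
  'k' => row 1
  'l' => row 0
  'l' => row 1
  'b' => row 0
  'g' => row 1
  'd' => row 0
  'j' => row 1
Rows:
  Row 0: "pglbd"
  Row 1: "eklgj"
First row length: 5

5


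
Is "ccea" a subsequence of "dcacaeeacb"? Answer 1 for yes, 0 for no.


Check if "ccea" is a subsequence of "dcacaeeacb"
Greedy scan:
  Position 0 ('d'): no match needed
  Position 1 ('c'): matches sub[0] = 'c'
  Position 2 ('a'): no match needed
  Position 3 ('c'): matches sub[1] = 'c'
  Position 4 ('a'): no match needed
  Position 5 ('e'): matches sub[2] = 'e'
  Position 6 ('e'): no match needed
  Position 7 ('a'): matches sub[3] = 'a'
  Position 8 ('c'): no match needed
  Position 9 ('b'): no match needed
All 4 characters matched => is a subsequence

1


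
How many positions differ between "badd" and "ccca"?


Comparing "badd" and "ccca" position by position:
  Position 0: 'b' vs 'c' => DIFFER
  Position 1: 'a' vs 'c' => DIFFER
  Position 2: 'd' vs 'c' => DIFFER
  Position 3: 'd' vs 'a' => DIFFER
Positions that differ: 4

4


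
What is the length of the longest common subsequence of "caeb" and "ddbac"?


LCS of "caeb" and "ddbac"
DP table:
           d    d    b    a    c
      0    0    0    0    0    0
  c   0    0    0    0    0    1
  a   0    0    0    0    1    1
  e   0    0    0    0    1    1
  b   0    0    0    1    1    1
LCS length = dp[4][5] = 1

1


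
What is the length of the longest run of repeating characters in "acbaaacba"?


Input: "acbaaacba"
Scanning for longest run:
  Position 1 ('c'): new char, reset run to 1
  Position 2 ('b'): new char, reset run to 1
  Position 3 ('a'): new char, reset run to 1
  Position 4 ('a'): continues run of 'a', length=2
  Position 5 ('a'): continues run of 'a', length=3
  Position 6 ('c'): new char, reset run to 1
  Position 7 ('b'): new char, reset run to 1
  Position 8 ('a'): new char, reset run to 1
Longest run: 'a' with length 3

3


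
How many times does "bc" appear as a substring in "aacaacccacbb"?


Searching for "bc" in "aacaacccacbb"
Scanning each position:
  Position 0: "aa" => no
  Position 1: "ac" => no
  Position 2: "ca" => no
  Position 3: "aa" => no
  Position 4: "ac" => no
  Position 5: "cc" => no
  Position 6: "cc" => no
  Position 7: "ca" => no
  Position 8: "ac" => no
  Position 9: "cb" => no
  Position 10: "bb" => no
Total occurrences: 0

0


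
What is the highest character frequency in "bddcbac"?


Input: bddcbac
Character counts:
  'a': 1
  'b': 2
  'c': 2
  'd': 2
Maximum frequency: 2

2


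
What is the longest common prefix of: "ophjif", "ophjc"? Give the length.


Words: ophjif, ophjc
  Position 0: all 'o' => match
  Position 1: all 'p' => match
  Position 2: all 'h' => match
  Position 3: all 'j' => match
  Position 4: ('i', 'c') => mismatch, stop
LCP = "ophj" (length 4)

4


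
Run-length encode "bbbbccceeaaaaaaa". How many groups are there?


Input: bbbbccceeaaaaaaa
Scanning for consecutive runs:
  Group 1: 'b' x 4 (positions 0-3)
  Group 2: 'c' x 3 (positions 4-6)
  Group 3: 'e' x 2 (positions 7-8)
  Group 4: 'a' x 7 (positions 9-15)
Total groups: 4

4


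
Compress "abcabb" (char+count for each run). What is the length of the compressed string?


Input: abcabb
Runs:
  'a' x 1 => "a1"
  'b' x 1 => "b1"
  'c' x 1 => "c1"
  'a' x 1 => "a1"
  'b' x 2 => "b2"
Compressed: "a1b1c1a1b2"
Compressed length: 10

10


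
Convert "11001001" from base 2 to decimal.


Input: "11001001" in base 2
Positional expansion:
  Digit '1' (value 1) x 2^7 = 128
  Digit '1' (value 1) x 2^6 = 64
  Digit '0' (value 0) x 2^5 = 0
  Digit '0' (value 0) x 2^4 = 0
  Digit '1' (value 1) x 2^3 = 8
  Digit '0' (value 0) x 2^2 = 0
  Digit '0' (value 0) x 2^1 = 0
  Digit '1' (value 1) x 2^0 = 1
Sum = 201

201


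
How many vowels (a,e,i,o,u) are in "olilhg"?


Input: olilhg
Checking each character:
  'o' at position 0: vowel (running total: 1)
  'l' at position 1: consonant
  'i' at position 2: vowel (running total: 2)
  'l' at position 3: consonant
  'h' at position 4: consonant
  'g' at position 5: consonant
Total vowels: 2

2


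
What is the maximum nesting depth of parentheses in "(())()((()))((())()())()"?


Input: "(())()((()))((())()())()"
Tracking depth:
  Position 0 '(': depth becomes 1
  Position 1 '(': depth becomes 2
  Position 2 ')': depth becomes 1
  Position 3 ')': depth becomes 0
  Position 4 '(': depth becomes 1
  Position 5 ')': depth becomes 0
  Position 6 '(': depth becomes 1
  Position 7 '(': depth becomes 2
  Position 8 '(': depth becomes 3
  Position 9 ')': depth becomes 2
  Position 10 ')': depth becomes 1
  Position 11 ')': depth becomes 0
  Position 12 '(': depth becomes 1
  Position 13 '(': depth becomes 2
  Position 14 '(': depth becomes 3
  Position 15 ')': depth becomes 2
  Position 16 ')': depth becomes 1
  Position 17 '(': depth becomes 2
  Position 18 ')': depth becomes 1
  Position 19 '(': depth becomes 2
  Position 20 ')': depth becomes 1
  Position 21 ')': depth becomes 0
  Position 22 '(': depth becomes 1
  Position 23 ')': depth becomes 0
Maximum depth reached: 3

3


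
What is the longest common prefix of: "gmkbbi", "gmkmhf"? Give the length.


Words: gmkbbi, gmkmhf
  Position 0: all 'g' => match
  Position 1: all 'm' => match
  Position 2: all 'k' => match
  Position 3: ('b', 'm') => mismatch, stop
LCP = "gmk" (length 3)

3


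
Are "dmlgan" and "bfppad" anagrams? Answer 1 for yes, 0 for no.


Strings: "dmlgan", "bfppad"
Sorted first:  adglmn
Sorted second: abdfpp
Differ at position 1: 'd' vs 'b' => not anagrams

0


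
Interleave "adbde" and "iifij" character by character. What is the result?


Interleaving "adbde" and "iifij":
  Position 0: 'a' from first, 'i' from second => "ai"
  Position 1: 'd' from first, 'i' from second => "di"
  Position 2: 'b' from first, 'f' from second => "bf"
  Position 3: 'd' from first, 'i' from second => "di"
  Position 4: 'e' from first, 'j' from second => "ej"
Result: aidibfdiej

aidibfdiej


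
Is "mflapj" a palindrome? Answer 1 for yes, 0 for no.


Input: mflapj
Reversed: jpalfm
  Compare pos 0 ('m') with pos 5 ('j'): MISMATCH
  Compare pos 1 ('f') with pos 4 ('p'): MISMATCH
  Compare pos 2 ('l') with pos 3 ('a'): MISMATCH
Result: not a palindrome

0


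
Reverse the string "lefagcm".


Input: lefagcm
Reading characters right to left:
  Position 6: 'm'
  Position 5: 'c'
  Position 4: 'g'
  Position 3: 'a'
  Position 2: 'f'
  Position 1: 'e'
  Position 0: 'l'
Reversed: mcgafel

mcgafel


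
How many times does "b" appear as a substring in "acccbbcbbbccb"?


Searching for "b" in "acccbbcbbbccb"
Scanning each position:
  Position 0: "a" => no
  Position 1: "c" => no
  Position 2: "c" => no
  Position 3: "c" => no
  Position 4: "b" => MATCH
  Position 5: "b" => MATCH
  Position 6: "c" => no
  Position 7: "b" => MATCH
  Position 8: "b" => MATCH
  Position 9: "b" => MATCH
  Position 10: "c" => no
  Position 11: "c" => no
  Position 12: "b" => MATCH
Total occurrences: 6

6


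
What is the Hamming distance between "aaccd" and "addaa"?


Comparing "aaccd" and "addaa" position by position:
  Position 0: 'a' vs 'a' => same
  Position 1: 'a' vs 'd' => differ
  Position 2: 'c' vs 'd' => differ
  Position 3: 'c' vs 'a' => differ
  Position 4: 'd' vs 'a' => differ
Total differences (Hamming distance): 4

4


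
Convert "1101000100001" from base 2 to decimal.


Input: "1101000100001" in base 2
Positional expansion:
  Digit '1' (value 1) x 2^12 = 4096
  Digit '1' (value 1) x 2^11 = 2048
  Digit '0' (value 0) x 2^10 = 0
  Digit '1' (value 1) x 2^9 = 512
  Digit '0' (value 0) x 2^8 = 0
  Digit '0' (value 0) x 2^7 = 0
  Digit '0' (value 0) x 2^6 = 0
  Digit '1' (value 1) x 2^5 = 32
  Digit '0' (value 0) x 2^4 = 0
  Digit '0' (value 0) x 2^3 = 0
  Digit '0' (value 0) x 2^2 = 0
  Digit '0' (value 0) x 2^1 = 0
  Digit '1' (value 1) x 2^0 = 1
Sum = 6689

6689


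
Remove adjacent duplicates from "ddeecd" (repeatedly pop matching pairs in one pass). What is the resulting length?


Input: ddeecd
Stack-based adjacent duplicate removal:
  Read 'd': push. Stack: d
  Read 'd': matches stack top 'd' => pop. Stack: (empty)
  Read 'e': push. Stack: e
  Read 'e': matches stack top 'e' => pop. Stack: (empty)
  Read 'c': push. Stack: c
  Read 'd': push. Stack: cd
Final stack: "cd" (length 2)

2


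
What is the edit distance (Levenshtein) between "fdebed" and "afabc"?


Computing edit distance: "fdebed" -> "afabc"
DP table:
           a    f    a    b    c
      0    1    2    3    4    5
  f   1    1    1    2    3    4
  d   2    2    2    2    3    4
  e   3    3    3    3    3    4
  b   4    4    4    4    3    4
  e   5    5    5    5    4    4
  d   6    6    6    6    5    5
Edit distance = dp[6][5] = 5

5


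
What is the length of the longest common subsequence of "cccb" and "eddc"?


LCS of "cccb" and "eddc"
DP table:
           e    d    d    c
      0    0    0    0    0
  c   0    0    0    0    1
  c   0    0    0    0    1
  c   0    0    0    0    1
  b   0    0    0    0    1
LCS length = dp[4][4] = 1

1


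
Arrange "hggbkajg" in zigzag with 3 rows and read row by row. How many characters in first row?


Zigzag "hggbkajg" into 3 rows:
Placing characters:
  'h' => row 0
  'g' => row 1
  'g' => row 2
  'b' => row 1
  'k' => row 0
  'a' => row 1
  'j' => row 2
  'g' => row 1
Rows:
  Row 0: "hk"
  Row 1: "gbag"
  Row 2: "gj"
First row length: 2

2


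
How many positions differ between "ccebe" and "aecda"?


Comparing "ccebe" and "aecda" position by position:
  Position 0: 'c' vs 'a' => DIFFER
  Position 1: 'c' vs 'e' => DIFFER
  Position 2: 'e' vs 'c' => DIFFER
  Position 3: 'b' vs 'd' => DIFFER
  Position 4: 'e' vs 'a' => DIFFER
Positions that differ: 5

5


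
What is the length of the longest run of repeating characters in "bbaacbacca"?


Input: "bbaacbacca"
Scanning for longest run:
  Position 1 ('b'): continues run of 'b', length=2
  Position 2 ('a'): new char, reset run to 1
  Position 3 ('a'): continues run of 'a', length=2
  Position 4 ('c'): new char, reset run to 1
  Position 5 ('b'): new char, reset run to 1
  Position 6 ('a'): new char, reset run to 1
  Position 7 ('c'): new char, reset run to 1
  Position 8 ('c'): continues run of 'c', length=2
  Position 9 ('a'): new char, reset run to 1
Longest run: 'b' with length 2

2


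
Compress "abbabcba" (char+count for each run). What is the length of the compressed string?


Input: abbabcba
Runs:
  'a' x 1 => "a1"
  'b' x 2 => "b2"
  'a' x 1 => "a1"
  'b' x 1 => "b1"
  'c' x 1 => "c1"
  'b' x 1 => "b1"
  'a' x 1 => "a1"
Compressed: "a1b2a1b1c1b1a1"
Compressed length: 14

14


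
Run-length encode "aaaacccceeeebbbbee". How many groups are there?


Input: aaaacccceeeebbbbee
Scanning for consecutive runs:
  Group 1: 'a' x 4 (positions 0-3)
  Group 2: 'c' x 4 (positions 4-7)
  Group 3: 'e' x 4 (positions 8-11)
  Group 4: 'b' x 4 (positions 12-15)
  Group 5: 'e' x 2 (positions 16-17)
Total groups: 5

5


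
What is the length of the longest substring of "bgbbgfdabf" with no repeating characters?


Input: "bgbbgfdabf"
Sliding window (track last position of each char):
  Position 0 ('b'): window [0,0] length 1 -- new best
  Position 1 ('g'): window [0,1] length 2 -- new best
  Position 2 ('b'): repeat (last at 0), move window start to 1
  Position 2 ('b'): window [1,2] length 2
  Position 3 ('b'): repeat (last at 2), move window start to 3
  Position 3 ('b'): window [3,3] length 1
  Position 4 ('g'): window [3,4] length 2
  Position 5 ('f'): window [3,5] length 3 -- new best
  Position 6 ('d'): window [3,6] length 4 -- new best
  Position 7 ('a'): window [3,7] length 5 -- new best
  Position 8 ('b'): repeat (last at 3), move window start to 4
  Position 8 ('b'): window [4,8] length 5
  Position 9 ('f'): repeat (last at 5), move window start to 6
  Position 9 ('f'): window [6,9] length 4
Longest substring with no repeats: "bgfda" with length 5

5


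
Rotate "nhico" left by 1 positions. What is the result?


Input: "nhico", rotate left by 1
First 1 characters: "n"
Remaining characters: "hico"
Concatenate remaining + first: "hico" + "n" = "hicon"

hicon


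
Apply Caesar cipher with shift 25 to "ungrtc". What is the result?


Caesar cipher: shift "ungrtc" by 25
  'u' (pos 20) + 25 = pos 19 = 't'
  'n' (pos 13) + 25 = pos 12 = 'm'
  'g' (pos 6) + 25 = pos 5 = 'f'
  'r' (pos 17) + 25 = pos 16 = 'q'
  't' (pos 19) + 25 = pos 18 = 's'
  'c' (pos 2) + 25 = pos 1 = 'b'
Result: tmfqsb

tmfqsb


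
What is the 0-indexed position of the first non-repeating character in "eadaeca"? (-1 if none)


Input: eadaeca
Character frequencies:
  'a': 3
  'c': 1
  'd': 1
  'e': 2
Scanning left to right for freq == 1:
  Position 0 ('e'): freq=2, skip
  Position 1 ('a'): freq=3, skip
  Position 2 ('d'): unique! => answer = 2

2


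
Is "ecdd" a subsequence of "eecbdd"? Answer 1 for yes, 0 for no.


Check if "ecdd" is a subsequence of "eecbdd"
Greedy scan:
  Position 0 ('e'): matches sub[0] = 'e'
  Position 1 ('e'): no match needed
  Position 2 ('c'): matches sub[1] = 'c'
  Position 3 ('b'): no match needed
  Position 4 ('d'): matches sub[2] = 'd'
  Position 5 ('d'): matches sub[3] = 'd'
All 4 characters matched => is a subsequence

1


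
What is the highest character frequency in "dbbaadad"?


Input: dbbaadad
Character counts:
  'a': 3
  'b': 2
  'd': 3
Maximum frequency: 3

3


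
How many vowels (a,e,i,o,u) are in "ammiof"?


Input: ammiof
Checking each character:
  'a' at position 0: vowel (running total: 1)
  'm' at position 1: consonant
  'm' at position 2: consonant
  'i' at position 3: vowel (running total: 2)
  'o' at position 4: vowel (running total: 3)
  'f' at position 5: consonant
Total vowels: 3

3


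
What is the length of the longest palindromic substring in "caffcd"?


Input: "caffcd"
Checking substrings for palindromes:
  [2:4] "ff" (len 2) => palindrome
Longest palindromic substring: "ff" with length 2

2


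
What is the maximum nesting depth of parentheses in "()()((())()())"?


Input: "()()((())()())"
Tracking depth:
  Position 0 '(': depth becomes 1
  Position 1 ')': depth becomes 0
  Position 2 '(': depth becomes 1
  Position 3 ')': depth becomes 0
  Position 4 '(': depth becomes 1
  Position 5 '(': depth becomes 2
  Position 6 '(': depth becomes 3
  Position 7 ')': depth becomes 2
  Position 8 ')': depth becomes 1
  Position 9 '(': depth becomes 2
  Position 10 ')': depth becomes 1
  Position 11 '(': depth becomes 2
  Position 12 ')': depth becomes 1
  Position 13 ')': depth becomes 0
Maximum depth reached: 3

3


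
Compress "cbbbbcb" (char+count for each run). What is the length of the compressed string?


Input: cbbbbcb
Runs:
  'c' x 1 => "c1"
  'b' x 4 => "b4"
  'c' x 1 => "c1"
  'b' x 1 => "b1"
Compressed: "c1b4c1b1"
Compressed length: 8

8


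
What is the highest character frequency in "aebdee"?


Input: aebdee
Character counts:
  'a': 1
  'b': 1
  'd': 1
  'e': 3
Maximum frequency: 3

3


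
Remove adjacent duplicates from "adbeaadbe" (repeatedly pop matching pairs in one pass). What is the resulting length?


Input: adbeaadbe
Stack-based adjacent duplicate removal:
  Read 'a': push. Stack: a
  Read 'd': push. Stack: ad
  Read 'b': push. Stack: adb
  Read 'e': push. Stack: adbe
  Read 'a': push. Stack: adbea
  Read 'a': matches stack top 'a' => pop. Stack: adbe
  Read 'd': push. Stack: adbed
  Read 'b': push. Stack: adbedb
  Read 'e': push. Stack: adbedbe
Final stack: "adbedbe" (length 7)

7


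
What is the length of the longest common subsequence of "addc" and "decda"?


LCS of "addc" and "decda"
DP table:
           d    e    c    d    a
      0    0    0    0    0    0
  a   0    0    0    0    0    1
  d   0    1    1    1    1    1
  d   0    1    1    1    2    2
  c   0    1    1    2    2    2
LCS length = dp[4][5] = 2

2


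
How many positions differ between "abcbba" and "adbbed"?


Comparing "abcbba" and "adbbed" position by position:
  Position 0: 'a' vs 'a' => same
  Position 1: 'b' vs 'd' => DIFFER
  Position 2: 'c' vs 'b' => DIFFER
  Position 3: 'b' vs 'b' => same
  Position 4: 'b' vs 'e' => DIFFER
  Position 5: 'a' vs 'd' => DIFFER
Positions that differ: 4

4


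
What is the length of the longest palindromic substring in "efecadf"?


Input: "efecadf"
Checking substrings for palindromes:
  [0:3] "efe" (len 3) => palindrome
Longest palindromic substring: "efe" with length 3

3


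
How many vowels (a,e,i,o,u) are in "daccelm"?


Input: daccelm
Checking each character:
  'd' at position 0: consonant
  'a' at position 1: vowel (running total: 1)
  'c' at position 2: consonant
  'c' at position 3: consonant
  'e' at position 4: vowel (running total: 2)
  'l' at position 5: consonant
  'm' at position 6: consonant
Total vowels: 2

2


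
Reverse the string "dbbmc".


Input: dbbmc
Reading characters right to left:
  Position 4: 'c'
  Position 3: 'm'
  Position 2: 'b'
  Position 1: 'b'
  Position 0: 'd'
Reversed: cmbbd

cmbbd


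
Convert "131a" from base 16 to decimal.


Input: "131a" in base 16
Positional expansion:
  Digit '1' (value 1) x 16^3 = 4096
  Digit '3' (value 3) x 16^2 = 768
  Digit '1' (value 1) x 16^1 = 16
  Digit 'a' (value 10) x 16^0 = 10
Sum = 4890

4890


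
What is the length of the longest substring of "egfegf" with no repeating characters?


Input: "egfegf"
Sliding window (track last position of each char):
  Position 0 ('e'): window [0,0] length 1 -- new best
  Position 1 ('g'): window [0,1] length 2 -- new best
  Position 2 ('f'): window [0,2] length 3 -- new best
  Position 3 ('e'): repeat (last at 0), move window start to 1
  Position 3 ('e'): window [1,3] length 3
  Position 4 ('g'): repeat (last at 1), move window start to 2
  Position 4 ('g'): window [2,4] length 3
  Position 5 ('f'): repeat (last at 2), move window start to 3
  Position 5 ('f'): window [3,5] length 3
Longest substring with no repeats: "egf" with length 3

3


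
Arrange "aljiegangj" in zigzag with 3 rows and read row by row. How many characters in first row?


Zigzag "aljiegangj" into 3 rows:
Placing characters:
  'a' => row 0
  'l' => row 1
  'j' => row 2
  'i' => row 1
  'e' => row 0
  'g' => row 1
  'a' => row 2
  'n' => row 1
  'g' => row 0
  'j' => row 1
Rows:
  Row 0: "aeg"
  Row 1: "lignj"
  Row 2: "ja"
First row length: 3

3


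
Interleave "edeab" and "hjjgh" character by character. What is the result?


Interleaving "edeab" and "hjjgh":
  Position 0: 'e' from first, 'h' from second => "eh"
  Position 1: 'd' from first, 'j' from second => "dj"
  Position 2: 'e' from first, 'j' from second => "ej"
  Position 3: 'a' from first, 'g' from second => "ag"
  Position 4: 'b' from first, 'h' from second => "bh"
Result: ehdjejagbh

ehdjejagbh


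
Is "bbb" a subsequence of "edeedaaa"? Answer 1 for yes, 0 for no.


Check if "bbb" is a subsequence of "edeedaaa"
Greedy scan:
  Position 0 ('e'): no match needed
  Position 1 ('d'): no match needed
  Position 2 ('e'): no match needed
  Position 3 ('e'): no match needed
  Position 4 ('d'): no match needed
  Position 5 ('a'): no match needed
  Position 6 ('a'): no match needed
  Position 7 ('a'): no match needed
Only matched 0/3 characters => not a subsequence

0


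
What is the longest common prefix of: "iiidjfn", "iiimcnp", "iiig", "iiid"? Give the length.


Words: iiidjfn, iiimcnp, iiig, iiid
  Position 0: all 'i' => match
  Position 1: all 'i' => match
  Position 2: all 'i' => match
  Position 3: ('d', 'm', 'g', 'd') => mismatch, stop
LCP = "iii" (length 3)

3


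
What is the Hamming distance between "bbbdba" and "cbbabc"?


Comparing "bbbdba" and "cbbabc" position by position:
  Position 0: 'b' vs 'c' => differ
  Position 1: 'b' vs 'b' => same
  Position 2: 'b' vs 'b' => same
  Position 3: 'd' vs 'a' => differ
  Position 4: 'b' vs 'b' => same
  Position 5: 'a' vs 'c' => differ
Total differences (Hamming distance): 3

3


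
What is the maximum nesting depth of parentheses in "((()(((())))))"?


Input: "((()(((())))))"
Tracking depth:
  Position 0 '(': depth becomes 1
  Position 1 '(': depth becomes 2
  Position 2 '(': depth becomes 3
  Position 3 ')': depth becomes 2
  Position 4 '(': depth becomes 3
  Position 5 '(': depth becomes 4
  Position 6 '(': depth becomes 5
  Position 7 '(': depth becomes 6
  Position 8 ')': depth becomes 5
  Position 9 ')': depth becomes 4
  Position 10 ')': depth becomes 3
  Position 11 ')': depth becomes 2
  Position 12 ')': depth becomes 1
  Position 13 ')': depth becomes 0
Maximum depth reached: 6

6


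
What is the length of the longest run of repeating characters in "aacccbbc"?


Input: "aacccbbc"
Scanning for longest run:
  Position 1 ('a'): continues run of 'a', length=2
  Position 2 ('c'): new char, reset run to 1
  Position 3 ('c'): continues run of 'c', length=2
  Position 4 ('c'): continues run of 'c', length=3
  Position 5 ('b'): new char, reset run to 1
  Position 6 ('b'): continues run of 'b', length=2
  Position 7 ('c'): new char, reset run to 1
Longest run: 'c' with length 3

3


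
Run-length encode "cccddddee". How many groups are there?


Input: cccddddee
Scanning for consecutive runs:
  Group 1: 'c' x 3 (positions 0-2)
  Group 2: 'd' x 4 (positions 3-6)
  Group 3: 'e' x 2 (positions 7-8)
Total groups: 3

3


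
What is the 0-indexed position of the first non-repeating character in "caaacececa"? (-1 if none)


Input: caaacececa
Character frequencies:
  'a': 4
  'c': 4
  'e': 2
Scanning left to right for freq == 1:
  Position 0 ('c'): freq=4, skip
  Position 1 ('a'): freq=4, skip
  Position 2 ('a'): freq=4, skip
  Position 3 ('a'): freq=4, skip
  Position 4 ('c'): freq=4, skip
  Position 5 ('e'): freq=2, skip
  Position 6 ('c'): freq=4, skip
  Position 7 ('e'): freq=2, skip
  Position 8 ('c'): freq=4, skip
  Position 9 ('a'): freq=4, skip
  No unique character found => answer = -1

-1


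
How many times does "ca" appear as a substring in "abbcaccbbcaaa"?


Searching for "ca" in "abbcaccbbcaaa"
Scanning each position:
  Position 0: "ab" => no
  Position 1: "bb" => no
  Position 2: "bc" => no
  Position 3: "ca" => MATCH
  Position 4: "ac" => no
  Position 5: "cc" => no
  Position 6: "cb" => no
  Position 7: "bb" => no
  Position 8: "bc" => no
  Position 9: "ca" => MATCH
  Position 10: "aa" => no
  Position 11: "aa" => no
Total occurrences: 2

2


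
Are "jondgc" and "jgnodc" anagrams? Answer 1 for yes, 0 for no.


Strings: "jondgc", "jgnodc"
Sorted first:  cdgjno
Sorted second: cdgjno
Sorted forms match => anagrams

1


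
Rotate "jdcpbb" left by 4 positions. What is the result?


Input: "jdcpbb", rotate left by 4
First 4 characters: "jdcp"
Remaining characters: "bb"
Concatenate remaining + first: "bb" + "jdcp" = "bbjdcp"

bbjdcp


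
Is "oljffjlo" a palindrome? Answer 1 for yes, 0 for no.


Input: oljffjlo
Reversed: oljffjlo
  Compare pos 0 ('o') with pos 7 ('o'): match
  Compare pos 1 ('l') with pos 6 ('l'): match
  Compare pos 2 ('j') with pos 5 ('j'): match
  Compare pos 3 ('f') with pos 4 ('f'): match
Result: palindrome

1


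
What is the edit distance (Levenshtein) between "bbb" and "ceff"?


Computing edit distance: "bbb" -> "ceff"
DP table:
           c    e    f    f
      0    1    2    3    4
  b   1    1    2    3    4
  b   2    2    2    3    4
  b   3    3    3    3    4
Edit distance = dp[3][4] = 4

4


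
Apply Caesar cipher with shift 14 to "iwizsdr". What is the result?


Caesar cipher: shift "iwizsdr" by 14
  'i' (pos 8) + 14 = pos 22 = 'w'
  'w' (pos 22) + 14 = pos 10 = 'k'
  'i' (pos 8) + 14 = pos 22 = 'w'
  'z' (pos 25) + 14 = pos 13 = 'n'
  's' (pos 18) + 14 = pos 6 = 'g'
  'd' (pos 3) + 14 = pos 17 = 'r'
  'r' (pos 17) + 14 = pos 5 = 'f'
Result: wkwngrf

wkwngrf


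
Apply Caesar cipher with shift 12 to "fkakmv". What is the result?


Caesar cipher: shift "fkakmv" by 12
  'f' (pos 5) + 12 = pos 17 = 'r'
  'k' (pos 10) + 12 = pos 22 = 'w'
  'a' (pos 0) + 12 = pos 12 = 'm'
  'k' (pos 10) + 12 = pos 22 = 'w'
  'm' (pos 12) + 12 = pos 24 = 'y'
  'v' (pos 21) + 12 = pos 7 = 'h'
Result: rwmwyh

rwmwyh


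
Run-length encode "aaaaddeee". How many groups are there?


Input: aaaaddeee
Scanning for consecutive runs:
  Group 1: 'a' x 4 (positions 0-3)
  Group 2: 'd' x 2 (positions 4-5)
  Group 3: 'e' x 3 (positions 6-8)
Total groups: 3

3


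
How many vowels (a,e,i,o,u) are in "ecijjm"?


Input: ecijjm
Checking each character:
  'e' at position 0: vowel (running total: 1)
  'c' at position 1: consonant
  'i' at position 2: vowel (running total: 2)
  'j' at position 3: consonant
  'j' at position 4: consonant
  'm' at position 5: consonant
Total vowels: 2

2


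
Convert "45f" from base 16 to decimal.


Input: "45f" in base 16
Positional expansion:
  Digit '4' (value 4) x 16^2 = 1024
  Digit '5' (value 5) x 16^1 = 80
  Digit 'f' (value 15) x 16^0 = 15
Sum = 1119

1119


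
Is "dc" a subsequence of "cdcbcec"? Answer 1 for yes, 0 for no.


Check if "dc" is a subsequence of "cdcbcec"
Greedy scan:
  Position 0 ('c'): no match needed
  Position 1 ('d'): matches sub[0] = 'd'
  Position 2 ('c'): matches sub[1] = 'c'
  Position 3 ('b'): no match needed
  Position 4 ('c'): no match needed
  Position 5 ('e'): no match needed
  Position 6 ('c'): no match needed
All 2 characters matched => is a subsequence

1


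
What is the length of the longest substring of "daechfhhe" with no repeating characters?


Input: "daechfhhe"
Sliding window (track last position of each char):
  Position 0 ('d'): window [0,0] length 1 -- new best
  Position 1 ('a'): window [0,1] length 2 -- new best
  Position 2 ('e'): window [0,2] length 3 -- new best
  Position 3 ('c'): window [0,3] length 4 -- new best
  Position 4 ('h'): window [0,4] length 5 -- new best
  Position 5 ('f'): window [0,5] length 6 -- new best
  Position 6 ('h'): repeat (last at 4), move window start to 5
  Position 6 ('h'): window [5,6] length 2
  Position 7 ('h'): repeat (last at 6), move window start to 7
  Position 7 ('h'): window [7,7] length 1
  Position 8 ('e'): window [7,8] length 2
Longest substring with no repeats: "daechf" with length 6

6


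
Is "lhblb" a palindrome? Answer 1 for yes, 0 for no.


Input: lhblb
Reversed: blbhl
  Compare pos 0 ('l') with pos 4 ('b'): MISMATCH
  Compare pos 1 ('h') with pos 3 ('l'): MISMATCH
Result: not a palindrome

0


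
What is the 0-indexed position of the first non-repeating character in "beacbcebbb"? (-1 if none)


Input: beacbcebbb
Character frequencies:
  'a': 1
  'b': 5
  'c': 2
  'e': 2
Scanning left to right for freq == 1:
  Position 0 ('b'): freq=5, skip
  Position 1 ('e'): freq=2, skip
  Position 2 ('a'): unique! => answer = 2

2


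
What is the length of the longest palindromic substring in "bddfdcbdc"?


Input: "bddfdcbdc"
Checking substrings for palindromes:
  [2:5] "dfd" (len 3) => palindrome
  [1:3] "dd" (len 2) => palindrome
Longest palindromic substring: "dfd" with length 3

3


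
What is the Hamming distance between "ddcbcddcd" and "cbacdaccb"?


Comparing "ddcbcddcd" and "cbacdaccb" position by position:
  Position 0: 'd' vs 'c' => differ
  Position 1: 'd' vs 'b' => differ
  Position 2: 'c' vs 'a' => differ
  Position 3: 'b' vs 'c' => differ
  Position 4: 'c' vs 'd' => differ
  Position 5: 'd' vs 'a' => differ
  Position 6: 'd' vs 'c' => differ
  Position 7: 'c' vs 'c' => same
  Position 8: 'd' vs 'b' => differ
Total differences (Hamming distance): 8

8


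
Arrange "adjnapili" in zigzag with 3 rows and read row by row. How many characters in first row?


Zigzag "adjnapili" into 3 rows:
Placing characters:
  'a' => row 0
  'd' => row 1
  'j' => row 2
  'n' => row 1
  'a' => row 0
  'p' => row 1
  'i' => row 2
  'l' => row 1
  'i' => row 0
Rows:
  Row 0: "aai"
  Row 1: "dnpl"
  Row 2: "ji"
First row length: 3

3


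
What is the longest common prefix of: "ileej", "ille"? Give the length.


Words: ileej, ille
  Position 0: all 'i' => match
  Position 1: all 'l' => match
  Position 2: ('e', 'l') => mismatch, stop
LCP = "il" (length 2)

2


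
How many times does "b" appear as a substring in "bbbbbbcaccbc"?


Searching for "b" in "bbbbbbcaccbc"
Scanning each position:
  Position 0: "b" => MATCH
  Position 1: "b" => MATCH
  Position 2: "b" => MATCH
  Position 3: "b" => MATCH
  Position 4: "b" => MATCH
  Position 5: "b" => MATCH
  Position 6: "c" => no
  Position 7: "a" => no
  Position 8: "c" => no
  Position 9: "c" => no
  Position 10: "b" => MATCH
  Position 11: "c" => no
Total occurrences: 7

7


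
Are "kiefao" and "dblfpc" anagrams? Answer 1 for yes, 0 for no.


Strings: "kiefao", "dblfpc"
Sorted first:  aefiko
Sorted second: bcdflp
Differ at position 0: 'a' vs 'b' => not anagrams

0


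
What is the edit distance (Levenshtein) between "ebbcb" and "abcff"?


Computing edit distance: "ebbcb" -> "abcff"
DP table:
           a    b    c    f    f
      0    1    2    3    4    5
  e   1    1    2    3    4    5
  b   2    2    1    2    3    4
  b   3    3    2    2    3    4
  c   4    4    3    2    3    4
  b   5    5    4    3    3    4
Edit distance = dp[5][5] = 4

4


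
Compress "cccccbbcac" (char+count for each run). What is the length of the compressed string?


Input: cccccbbcac
Runs:
  'c' x 5 => "c5"
  'b' x 2 => "b2"
  'c' x 1 => "c1"
  'a' x 1 => "a1"
  'c' x 1 => "c1"
Compressed: "c5b2c1a1c1"
Compressed length: 10

10


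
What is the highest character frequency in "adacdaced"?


Input: adacdaced
Character counts:
  'a': 3
  'c': 2
  'd': 3
  'e': 1
Maximum frequency: 3

3


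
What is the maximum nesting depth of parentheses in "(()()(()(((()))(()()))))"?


Input: "(()()(()(((()))(()()))))"
Tracking depth:
  Position 0 '(': depth becomes 1
  Position 1 '(': depth becomes 2
  Position 2 ')': depth becomes 1
  Position 3 '(': depth becomes 2
  Position 4 ')': depth becomes 1
  Position 5 '(': depth becomes 2
  Position 6 '(': depth becomes 3
  Position 7 ')': depth becomes 2
  Position 8 '(': depth becomes 3
  Position 9 '(': depth becomes 4
  Position 10 '(': depth becomes 5
  Position 11 '(': depth becomes 6
  Position 12 ')': depth becomes 5
  Position 13 ')': depth becomes 4
  Position 14 ')': depth becomes 3
  Position 15 '(': depth becomes 4
  Position 16 '(': depth becomes 5
  Position 17 ')': depth becomes 4
  Position 18 '(': depth becomes 5
  Position 19 ')': depth becomes 4
  Position 20 ')': depth becomes 3
  Position 21 ')': depth becomes 2
  Position 22 ')': depth becomes 1
  Position 23 ')': depth becomes 0
Maximum depth reached: 6

6


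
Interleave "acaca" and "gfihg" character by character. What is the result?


Interleaving "acaca" and "gfihg":
  Position 0: 'a' from first, 'g' from second => "ag"
  Position 1: 'c' from first, 'f' from second => "cf"
  Position 2: 'a' from first, 'i' from second => "ai"
  Position 3: 'c' from first, 'h' from second => "ch"
  Position 4: 'a' from first, 'g' from second => "ag"
Result: agcfaichag

agcfaichag


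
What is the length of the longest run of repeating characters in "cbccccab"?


Input: "cbccccab"
Scanning for longest run:
  Position 1 ('b'): new char, reset run to 1
  Position 2 ('c'): new char, reset run to 1
  Position 3 ('c'): continues run of 'c', length=2
  Position 4 ('c'): continues run of 'c', length=3
  Position 5 ('c'): continues run of 'c', length=4
  Position 6 ('a'): new char, reset run to 1
  Position 7 ('b'): new char, reset run to 1
Longest run: 'c' with length 4

4


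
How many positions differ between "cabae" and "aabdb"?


Comparing "cabae" and "aabdb" position by position:
  Position 0: 'c' vs 'a' => DIFFER
  Position 1: 'a' vs 'a' => same
  Position 2: 'b' vs 'b' => same
  Position 3: 'a' vs 'd' => DIFFER
  Position 4: 'e' vs 'b' => DIFFER
Positions that differ: 3

3


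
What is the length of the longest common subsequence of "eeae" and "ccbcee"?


LCS of "eeae" and "ccbcee"
DP table:
           c    c    b    c    e    e
      0    0    0    0    0    0    0
  e   0    0    0    0    0    1    1
  e   0    0    0    0    0    1    2
  a   0    0    0    0    0    1    2
  e   0    0    0    0    0    1    2
LCS length = dp[4][6] = 2

2


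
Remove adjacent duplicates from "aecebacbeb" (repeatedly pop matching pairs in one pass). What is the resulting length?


Input: aecebacbeb
Stack-based adjacent duplicate removal:
  Read 'a': push. Stack: a
  Read 'e': push. Stack: ae
  Read 'c': push. Stack: aec
  Read 'e': push. Stack: aece
  Read 'b': push. Stack: aeceb
  Read 'a': push. Stack: aeceba
  Read 'c': push. Stack: aecebac
  Read 'b': push. Stack: aecebacb
  Read 'e': push. Stack: aecebacbe
  Read 'b': push. Stack: aecebacbeb
Final stack: "aecebacbeb" (length 10)

10


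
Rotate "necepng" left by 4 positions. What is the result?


Input: "necepng", rotate left by 4
First 4 characters: "nece"
Remaining characters: "png"
Concatenate remaining + first: "png" + "nece" = "pngnece"

pngnece


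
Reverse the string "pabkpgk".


Input: pabkpgk
Reading characters right to left:
  Position 6: 'k'
  Position 5: 'g'
  Position 4: 'p'
  Position 3: 'k'
  Position 2: 'b'
  Position 1: 'a'
  Position 0: 'p'
Reversed: kgpkbap

kgpkbap


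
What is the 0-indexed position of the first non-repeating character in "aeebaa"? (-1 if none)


Input: aeebaa
Character frequencies:
  'a': 3
  'b': 1
  'e': 2
Scanning left to right for freq == 1:
  Position 0 ('a'): freq=3, skip
  Position 1 ('e'): freq=2, skip
  Position 2 ('e'): freq=2, skip
  Position 3 ('b'): unique! => answer = 3

3


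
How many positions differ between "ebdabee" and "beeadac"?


Comparing "ebdabee" and "beeadac" position by position:
  Position 0: 'e' vs 'b' => DIFFER
  Position 1: 'b' vs 'e' => DIFFER
  Position 2: 'd' vs 'e' => DIFFER
  Position 3: 'a' vs 'a' => same
  Position 4: 'b' vs 'd' => DIFFER
  Position 5: 'e' vs 'a' => DIFFER
  Position 6: 'e' vs 'c' => DIFFER
Positions that differ: 6

6


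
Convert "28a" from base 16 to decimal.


Input: "28a" in base 16
Positional expansion:
  Digit '2' (value 2) x 16^2 = 512
  Digit '8' (value 8) x 16^1 = 128
  Digit 'a' (value 10) x 16^0 = 10
Sum = 650

650


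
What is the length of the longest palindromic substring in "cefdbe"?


Input: "cefdbe"
Checking substrings for palindromes:
  No multi-char palindromic substrings found
Longest palindromic substring: "c" with length 1

1


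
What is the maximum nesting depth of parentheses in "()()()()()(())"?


Input: "()()()()()(())"
Tracking depth:
  Position 0 '(': depth becomes 1
  Position 1 ')': depth becomes 0
  Position 2 '(': depth becomes 1
  Position 3 ')': depth becomes 0
  Position 4 '(': depth becomes 1
  Position 5 ')': depth becomes 0
  Position 6 '(': depth becomes 1
  Position 7 ')': depth becomes 0
  Position 8 '(': depth becomes 1
  Position 9 ')': depth becomes 0
  Position 10 '(': depth becomes 1
  Position 11 '(': depth becomes 2
  Position 12 ')': depth becomes 1
  Position 13 ')': depth becomes 0
Maximum depth reached: 2

2


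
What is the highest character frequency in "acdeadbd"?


Input: acdeadbd
Character counts:
  'a': 2
  'b': 1
  'c': 1
  'd': 3
  'e': 1
Maximum frequency: 3

3
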